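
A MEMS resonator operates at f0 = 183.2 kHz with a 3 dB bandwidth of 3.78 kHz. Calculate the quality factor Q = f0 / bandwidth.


Step 1: Q = f0 / bandwidth
Step 2: Q = 183.2 / 3.78
Q = 48.5


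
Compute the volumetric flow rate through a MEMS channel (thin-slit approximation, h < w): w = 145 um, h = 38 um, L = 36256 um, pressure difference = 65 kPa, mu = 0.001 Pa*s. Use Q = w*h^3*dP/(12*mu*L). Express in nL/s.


Step 1: Convert all dimensions to SI (meters).
w = 145e-6 m, h = 38e-6 m, L = 36256e-6 m, dP = 65e3 Pa
Step 2: Q = w * h^3 * dP / (12 * mu * L)
Q = 145e-6 * (38e-6)^3 * 65e3 / (12 * 0.001 * 36256e-6) = 1.18869658e-09 m^3/s
Step 3: Convert Q from m^3/s to nL/s (1 m^3 = 1e12 nL, so multiply by 1e12).
Q = 1188.697 nL/s


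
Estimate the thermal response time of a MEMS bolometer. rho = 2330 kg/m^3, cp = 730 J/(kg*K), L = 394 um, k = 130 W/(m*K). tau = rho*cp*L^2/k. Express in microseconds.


Step 1: Convert L to m: L = 394e-6 m
Step 2: L^2 = (394e-6)^2 = 1.55236e-07 m^2
Step 3: tau = 2330 * 730 * 1.55236e-07 / 130 = 2.03108394e-03 s
Step 4: Convert to microseconds (multiply by 1e6).
tau = 2031.084 us


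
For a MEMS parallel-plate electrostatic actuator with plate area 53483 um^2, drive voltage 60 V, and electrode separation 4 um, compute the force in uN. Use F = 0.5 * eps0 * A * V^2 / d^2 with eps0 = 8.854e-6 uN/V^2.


Step 1: Identify parameters.
eps0 = 8.854e-6 uN/V^2, A = 53483 um^2, V = 60 V, d = 4 um
Step 2: Compute V^2 = 60^2 = 3600
Step 3: Compute d^2 = 4^2 = 16
Step 4: F = 0.5 * 8.854e-6 * 53483 * 3600 / 16
F = 53.273 uN


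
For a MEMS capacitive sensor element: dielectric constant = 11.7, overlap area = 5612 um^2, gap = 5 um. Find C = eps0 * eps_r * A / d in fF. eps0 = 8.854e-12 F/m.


Step 1: Convert area to m^2: A = 5612e-12 m^2
Step 2: Convert gap to m: d = 5e-6 m
Step 3: C = eps0 * eps_r * A / d
C = 8.854e-12 * 11.7 * 5612e-12 / 5e-6
Step 4: Convert to fF (multiply by 1e15).
C = 116.27 fF


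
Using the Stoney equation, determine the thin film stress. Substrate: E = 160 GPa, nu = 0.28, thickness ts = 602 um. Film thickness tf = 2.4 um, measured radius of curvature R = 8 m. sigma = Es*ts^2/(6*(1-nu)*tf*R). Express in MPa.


Step 1: Compute numerator: Es * ts^2 = 160 * 602^2 = 57984640 (GPa*um^2)
Step 2: Compute denominator (R in um): 6*(1-nu)*tf*R = 6*0.72*2.4*8e6 = 82944000.0 (um^2)
Step 3: sigma (GPa) = 57984640 / 82944000.0 = 6.99082e-01 GPa
Step 4: Convert to MPa (x1000): sigma = 699.1 MPa


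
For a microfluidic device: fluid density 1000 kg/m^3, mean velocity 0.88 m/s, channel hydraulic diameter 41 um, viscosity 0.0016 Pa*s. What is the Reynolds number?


Step 1: Convert Dh to meters: Dh = 41e-6 m
Step 2: Re = rho * v * Dh / mu
Re = 1000 * 0.88 * 41e-6 / 0.0016
Re = 22.55


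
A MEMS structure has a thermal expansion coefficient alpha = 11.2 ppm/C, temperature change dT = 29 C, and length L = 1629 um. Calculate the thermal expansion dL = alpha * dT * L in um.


Step 1: Convert CTE: alpha = 11.2 ppm/C = 11.2e-6 /C
Step 2: dL = 11.2e-6 * 29 * 1629
dL = 0.5291 um


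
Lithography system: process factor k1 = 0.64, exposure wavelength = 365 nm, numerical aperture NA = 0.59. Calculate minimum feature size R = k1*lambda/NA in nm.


Step 1: Identify values: k1 = 0.64, lambda = 365 nm, NA = 0.59
Step 2: R = k1 * lambda / NA
R = 0.64 * 365 / 0.59
R = 395.9 nm


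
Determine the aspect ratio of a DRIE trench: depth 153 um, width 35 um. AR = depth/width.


Step 1: AR = depth / width
Step 2: AR = 153 / 35
AR = 4.4


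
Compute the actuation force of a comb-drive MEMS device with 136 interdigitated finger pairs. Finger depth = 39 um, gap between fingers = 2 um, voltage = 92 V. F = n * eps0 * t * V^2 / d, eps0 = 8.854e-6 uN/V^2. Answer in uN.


Step 1: Parameters: n=136, eps0=8.854e-6 uN/V^2, t=39 um, V=92 V, d=2 um
Step 2: V^2 = 8464
Step 3: F = 136 * 8.854e-6 * 39 * 8464 / 2
F = 198.742 uN


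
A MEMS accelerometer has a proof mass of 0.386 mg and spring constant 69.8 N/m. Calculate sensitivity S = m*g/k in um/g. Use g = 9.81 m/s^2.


Step 1: Convert mass: m = 0.386 mg = 3.86e-07 kg
Step 2: S = m * g / k = 3.86e-07 * 9.81 / 69.8
Step 3: S = 5.43e-08 m/g
Step 4: Convert to um/g: S = 0.054 um/g


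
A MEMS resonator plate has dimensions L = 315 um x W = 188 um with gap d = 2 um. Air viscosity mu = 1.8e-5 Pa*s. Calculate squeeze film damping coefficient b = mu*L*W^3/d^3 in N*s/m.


Step 1: Convert to SI.
L = 315e-6 m, W = 188e-6 m, d = 2e-6 m
Step 2: W^3 = (188e-6)^3 = 6.64e-12 m^3
Step 3: d^3 = (2e-6)^3 = 8.00e-18 m^3
Step 4: b = 1.8e-5 * 315e-6 * 6.64e-12 / 8.00e-18
b = 4.71e-03 N*s/m


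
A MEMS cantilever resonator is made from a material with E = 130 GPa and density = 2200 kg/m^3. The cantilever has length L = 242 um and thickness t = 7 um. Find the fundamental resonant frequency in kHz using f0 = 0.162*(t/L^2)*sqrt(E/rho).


Step 1: Convert units to SI.
t_SI = 7e-6 m, L_SI = 242e-6 m
Step 2: Calculate sqrt(E/rho).
sqrt(130e9 / 2200) = 7687.06 m/s
Step 3: Compute f0.
f0 = 0.162 * 7e-6 / (242e-6)^2 * 7687.06 = 148847.9 Hz = 148.85 kHz


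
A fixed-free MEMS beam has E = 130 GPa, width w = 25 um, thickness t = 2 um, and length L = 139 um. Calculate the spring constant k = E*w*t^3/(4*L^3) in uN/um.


Step 1: Convert E to consistent units (1 GPa = 1000 uN/um^2).
E = 130 GPa = 130000 uN/um^2
Step 2: Compute t^3 = 2^3 = 8
Step 3: Compute L^3 = 139^3 = 2685619
Step 4: k = 130000 * 25 * 8 / (4 * 2685619)
k = 2.4203 uN/um


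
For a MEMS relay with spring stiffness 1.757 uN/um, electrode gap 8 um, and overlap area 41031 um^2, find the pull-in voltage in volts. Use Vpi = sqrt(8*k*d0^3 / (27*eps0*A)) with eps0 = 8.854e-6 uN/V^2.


Step 1: Compute numerator: 8 * k * d0^3 = 8 * 1.757 * 8^3 = 7196.672
Step 2: Compute denominator: 27 * eps0 * A = 27 * 8.854e-6 * 41031 = 9.808789
Step 3: Vpi = sqrt(7196.672 / 9.808789)
Vpi = 27.09 V


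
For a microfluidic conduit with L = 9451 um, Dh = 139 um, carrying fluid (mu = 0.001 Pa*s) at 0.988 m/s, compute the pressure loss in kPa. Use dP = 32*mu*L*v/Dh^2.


Step 1: Convert to SI: L = 9451e-6 m, Dh = 139e-6 m
Step 2: dP = 32 * 0.001 * 9451e-6 * 0.988 / (139e-6)^2
Step 3: dP = 15465.18 Pa
Step 4: Convert to kPa: dP = 15.47 kPa


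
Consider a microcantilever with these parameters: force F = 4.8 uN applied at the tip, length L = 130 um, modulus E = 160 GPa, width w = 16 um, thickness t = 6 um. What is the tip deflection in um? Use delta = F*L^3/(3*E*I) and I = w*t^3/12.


Step 1: Calculate the second moment of area.
I = w * t^3 / 12 = 16 * 6^3 / 12 = 288.0 um^4
Step 2: Convert E to consistent units (1 GPa = 1000 uN/um^2).
E = 160 GPa = 160000 uN/um^2
Step 3: Calculate tip deflection.
delta = F * L^3 / (3 * E * I)
delta = 4.8 * 130^3 / (3 * 160000 * 288.0)
delta = 0.0763 um


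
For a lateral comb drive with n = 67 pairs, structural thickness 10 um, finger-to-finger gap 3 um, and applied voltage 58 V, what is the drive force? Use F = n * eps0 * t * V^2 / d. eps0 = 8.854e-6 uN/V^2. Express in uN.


Step 1: Parameters: n=67, eps0=8.854e-6 uN/V^2, t=10 um, V=58 V, d=3 um
Step 2: V^2 = 3364
Step 3: F = 67 * 8.854e-6 * 10 * 3364 / 3
F = 6.652 uN


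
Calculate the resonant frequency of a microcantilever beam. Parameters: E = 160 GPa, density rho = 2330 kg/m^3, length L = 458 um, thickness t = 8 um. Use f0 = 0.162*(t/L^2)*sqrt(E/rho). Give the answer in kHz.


Step 1: Convert units to SI.
t_SI = 8e-6 m, L_SI = 458e-6 m
Step 2: Calculate sqrt(E/rho).
sqrt(160e9 / 2330) = 8286.71 m/s
Step 3: Compute f0.
f0 = 0.162 * 8e-6 / (458e-6)^2 * 8286.71 = 51198.4 Hz = 51.2 kHz


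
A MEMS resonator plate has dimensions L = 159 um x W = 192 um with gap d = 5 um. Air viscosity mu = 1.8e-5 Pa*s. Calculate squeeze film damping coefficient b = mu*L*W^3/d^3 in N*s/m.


Step 1: Convert to SI.
L = 159e-6 m, W = 192e-6 m, d = 5e-6 m
Step 2: W^3 = (192e-6)^3 = 7.08e-12 m^3
Step 3: d^3 = (5e-6)^3 = 1.25e-16 m^3
Step 4: b = 1.8e-5 * 159e-6 * 7.08e-12 / 1.25e-16
b = 1.62e-04 N*s/m


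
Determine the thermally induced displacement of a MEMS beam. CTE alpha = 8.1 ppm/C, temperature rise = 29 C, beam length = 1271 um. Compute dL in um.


Step 1: Convert CTE: alpha = 8.1 ppm/C = 8.1e-6 /C
Step 2: dL = 8.1e-6 * 29 * 1271
dL = 0.2986 um


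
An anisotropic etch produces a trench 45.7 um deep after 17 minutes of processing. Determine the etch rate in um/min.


Step 1: Etch rate = depth / time
Step 2: rate = 45.7 / 17
rate = 2.688 um/min


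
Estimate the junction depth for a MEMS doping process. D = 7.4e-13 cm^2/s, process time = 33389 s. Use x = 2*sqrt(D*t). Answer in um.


Step 1: Compute D*t = 7.4e-13 * 33389 = 2.470786e-08 cm^2
Step 2: sqrt(D*t) = 1.57187e-04 cm
Step 3: x = 2 * 1.57187e-04 cm = 3.14374e-04 cm
Step 4: Convert to um (1 cm = 1e4 um): x = 3.144 um


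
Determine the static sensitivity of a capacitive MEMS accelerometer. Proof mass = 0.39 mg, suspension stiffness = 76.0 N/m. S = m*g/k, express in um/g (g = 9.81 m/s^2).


Step 1: Convert mass: m = 0.39 mg = 3.90e-07 kg
Step 2: S = m * g / k = 3.90e-07 * 9.81 / 76.0
Step 3: S = 5.03e-08 m/g
Step 4: Convert to um/g: S = 0.05 um/g


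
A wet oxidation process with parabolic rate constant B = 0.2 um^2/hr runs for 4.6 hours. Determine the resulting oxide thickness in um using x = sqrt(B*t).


Step 1: Compute B*t = 0.2 * 4.6 = 0.92
Step 2: x = sqrt(0.92)
x = 0.959 um


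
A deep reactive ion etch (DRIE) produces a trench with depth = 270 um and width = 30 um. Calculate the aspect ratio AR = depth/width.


Step 1: AR = depth / width
Step 2: AR = 270 / 30
AR = 9.0


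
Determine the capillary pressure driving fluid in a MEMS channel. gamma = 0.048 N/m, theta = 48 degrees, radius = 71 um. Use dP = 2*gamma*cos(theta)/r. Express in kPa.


Step 1: cos(48 deg) = 0.6691
Step 2: Convert r to m: r = 71e-6 m
Step 3: dP = 2 * 0.048 * 0.6691 / 71e-6 = 904.7 Pa
Step 4: Convert Pa to kPa (divide by 1000).
dP = 0.9 kPa


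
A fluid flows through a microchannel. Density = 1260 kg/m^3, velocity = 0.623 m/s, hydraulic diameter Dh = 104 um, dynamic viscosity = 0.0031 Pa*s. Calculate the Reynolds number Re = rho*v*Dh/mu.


Step 1: Convert Dh to meters: Dh = 104e-6 m
Step 2: Re = rho * v * Dh / mu
Re = 1260 * 0.623 * 104e-6 / 0.0031
Re = 26.335


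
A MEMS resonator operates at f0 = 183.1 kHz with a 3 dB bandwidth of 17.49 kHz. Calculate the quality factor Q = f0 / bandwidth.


Step 1: Q = f0 / bandwidth
Step 2: Q = 183.1 / 17.49
Q = 10.5


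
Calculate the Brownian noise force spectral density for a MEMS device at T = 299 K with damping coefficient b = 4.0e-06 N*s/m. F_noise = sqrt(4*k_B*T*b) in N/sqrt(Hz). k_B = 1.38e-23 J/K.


Step 1: Compute 4 * k_B * T * b
= 4 * 1.38e-23 * 299 * 4.0e-06
= 6.6019e-26 N^2/Hz
Step 2: F_noise = sqrt(6.6019e-26)
F_noise = 2.57e-13 N/sqrt(Hz)


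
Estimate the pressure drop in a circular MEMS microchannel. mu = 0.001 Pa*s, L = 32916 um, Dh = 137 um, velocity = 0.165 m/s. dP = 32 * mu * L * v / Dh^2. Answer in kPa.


Step 1: Convert to SI: L = 32916e-6 m, Dh = 137e-6 m
Step 2: dP = 32 * 0.001 * 32916e-6 * 0.165 / (137e-6)^2
Step 3: dP = 9259.76 Pa
Step 4: Convert to kPa: dP = 9.26 kPa


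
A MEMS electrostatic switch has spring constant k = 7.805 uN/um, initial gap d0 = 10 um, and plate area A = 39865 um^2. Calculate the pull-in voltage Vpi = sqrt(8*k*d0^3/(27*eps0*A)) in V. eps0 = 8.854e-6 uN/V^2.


Step 1: Compute numerator: 8 * k * d0^3 = 8 * 7.805 * 10^3 = 62440.0
Step 2: Compute denominator: 27 * eps0 * A = 27 * 8.854e-6 * 39865 = 9.530047
Step 3: Vpi = sqrt(62440.0 / 9.530047)
Vpi = 80.94 V


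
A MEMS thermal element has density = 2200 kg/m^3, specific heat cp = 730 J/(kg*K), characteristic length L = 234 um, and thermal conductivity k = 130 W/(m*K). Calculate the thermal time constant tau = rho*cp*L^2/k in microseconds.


Step 1: Convert L to m: L = 234e-6 m
Step 2: L^2 = (234e-6)^2 = 5.4756e-08 m^2
Step 3: tau = 2200 * 730 * 5.4756e-08 / 130 = 6.764472e-04 s
Step 4: Convert to microseconds (multiply by 1e6).
tau = 676.447 us


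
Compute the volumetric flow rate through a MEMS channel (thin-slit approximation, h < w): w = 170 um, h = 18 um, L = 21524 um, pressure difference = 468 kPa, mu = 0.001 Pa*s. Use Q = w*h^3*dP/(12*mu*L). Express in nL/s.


Step 1: Convert all dimensions to SI (meters).
w = 170e-6 m, h = 18e-6 m, L = 21524e-6 m, dP = 468e3 Pa
Step 2: Q = w * h^3 * dP / (12 * mu * L)
Q = 170e-6 * (18e-6)^3 * 468e3 / (12 * 0.001 * 21524e-6) = 1.79642074e-09 m^3/s
Step 3: Convert Q from m^3/s to nL/s (1 m^3 = 1e12 nL, so multiply by 1e12).
Q = 1796.421 nL/s


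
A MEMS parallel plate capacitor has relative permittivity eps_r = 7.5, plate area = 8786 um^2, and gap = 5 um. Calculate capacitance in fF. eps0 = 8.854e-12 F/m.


Step 1: Convert area to m^2: A = 8786e-12 m^2
Step 2: Convert gap to m: d = 5e-6 m
Step 3: C = eps0 * eps_r * A / d
C = 8.854e-12 * 7.5 * 8786e-12 / 5e-6
Step 4: Convert to fF (multiply by 1e15).
C = 116.69 fF


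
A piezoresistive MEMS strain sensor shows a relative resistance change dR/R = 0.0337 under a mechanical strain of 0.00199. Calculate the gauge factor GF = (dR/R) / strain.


Step 1: Identify values.
dR/R = 0.0337, strain = 0.00199
Step 2: GF = (dR/R) / strain = 0.0337 / 0.00199
GF = 16.9


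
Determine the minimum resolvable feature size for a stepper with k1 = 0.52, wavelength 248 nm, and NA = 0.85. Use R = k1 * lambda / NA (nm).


Step 1: Identify values: k1 = 0.52, lambda = 248 nm, NA = 0.85
Step 2: R = k1 * lambda / NA
R = 0.52 * 248 / 0.85
R = 151.7 nm


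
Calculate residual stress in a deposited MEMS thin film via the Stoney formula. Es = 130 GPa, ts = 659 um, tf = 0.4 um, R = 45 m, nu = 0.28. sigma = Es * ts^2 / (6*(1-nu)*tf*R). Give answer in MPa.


Step 1: Compute numerator: Es * ts^2 = 130 * 659^2 = 56456530 (GPa*um^2)
Step 2: Compute denominator (R in um): 6*(1-nu)*tf*R = 6*0.72*0.4*45e6 = 77760000.0 (um^2)
Step 3: sigma (GPa) = 56456530 / 77760000.0 = 7.26036e-01 GPa
Step 4: Convert to MPa (x1000): sigma = 726.0 MPa


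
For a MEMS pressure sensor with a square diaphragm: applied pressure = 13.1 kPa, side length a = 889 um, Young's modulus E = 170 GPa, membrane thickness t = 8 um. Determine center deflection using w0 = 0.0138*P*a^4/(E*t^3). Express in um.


Step 1: Convert pressure to compatible units (E is in GPa, so P in GPa).
P = 13.1 kPa = 13.1e-6 GPa
Step 2: Compute numerator: 0.0138 * P * a^4.
a^4 = 889^4 = 624607283041
numerator = 0.0138 * 13.1e-6 * 624607283041 = 1.129165e+05
Step 3: Compute denominator: E * t^3 = 170 * 8^3 = 87040
Step 4: w0 = numerator / denominator = 1.129165e+05 / 87040 = 1.2973 um


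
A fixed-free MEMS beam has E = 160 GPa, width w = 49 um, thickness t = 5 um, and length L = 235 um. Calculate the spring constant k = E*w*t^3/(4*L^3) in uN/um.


Step 1: Convert E to consistent units (1 GPa = 1000 uN/um^2).
E = 160 GPa = 160000 uN/um^2
Step 2: Compute t^3 = 5^3 = 125
Step 3: Compute L^3 = 235^3 = 12977875
Step 4: k = 160000 * 49 * 125 / (4 * 12977875)
k = 18.8783 uN/um


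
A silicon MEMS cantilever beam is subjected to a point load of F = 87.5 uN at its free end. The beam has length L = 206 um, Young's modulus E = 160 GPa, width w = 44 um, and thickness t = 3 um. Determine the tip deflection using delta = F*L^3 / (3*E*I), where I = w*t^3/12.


Step 1: Calculate the second moment of area.
I = w * t^3 / 12 = 44 * 3^3 / 12 = 99.0 um^4
Step 2: Convert E to consistent units (1 GPa = 1000 uN/um^2).
E = 160 GPa = 160000 uN/um^2
Step 3: Calculate tip deflection.
delta = F * L^3 / (3 * E * I)
delta = 87.5 * 206^3 / (3 * 160000 * 99.0)
delta = 16.0966 um


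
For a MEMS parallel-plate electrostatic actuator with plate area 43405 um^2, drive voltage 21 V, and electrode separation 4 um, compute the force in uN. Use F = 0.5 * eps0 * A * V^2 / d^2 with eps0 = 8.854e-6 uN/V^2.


Step 1: Identify parameters.
eps0 = 8.854e-6 uN/V^2, A = 43405 um^2, V = 21 V, d = 4 um
Step 2: Compute V^2 = 21^2 = 441
Step 3: Compute d^2 = 4^2 = 16
Step 4: F = 0.5 * 8.854e-6 * 43405 * 441 / 16
F = 5.296 uN


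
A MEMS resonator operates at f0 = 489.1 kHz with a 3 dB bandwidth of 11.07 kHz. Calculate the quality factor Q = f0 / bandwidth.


Step 1: Q = f0 / bandwidth
Step 2: Q = 489.1 / 11.07
Q = 44.2


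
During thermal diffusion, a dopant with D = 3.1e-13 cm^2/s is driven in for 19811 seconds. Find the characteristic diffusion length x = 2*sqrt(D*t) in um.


Step 1: Compute D*t = 3.1e-13 * 19811 = 6.14141e-09 cm^2
Step 2: sqrt(D*t) = 7.83671e-05 cm
Step 3: x = 2 * 7.83671e-05 cm = 1.567342e-04 cm
Step 4: Convert to um (1 cm = 1e4 um): x = 1.567 um


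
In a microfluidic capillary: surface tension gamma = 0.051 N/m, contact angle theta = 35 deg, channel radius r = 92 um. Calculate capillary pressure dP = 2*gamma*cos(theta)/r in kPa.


Step 1: cos(35 deg) = 0.8192
Step 2: Convert r to m: r = 92e-6 m
Step 3: dP = 2 * 0.051 * 0.8192 / 92e-6 = 908.2 Pa
Step 4: Convert Pa to kPa (divide by 1000).
dP = 0.91 kPa


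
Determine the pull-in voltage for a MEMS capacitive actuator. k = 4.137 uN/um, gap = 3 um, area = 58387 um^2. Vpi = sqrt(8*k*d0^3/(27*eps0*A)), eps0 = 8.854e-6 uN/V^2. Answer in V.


Step 1: Compute numerator: 8 * k * d0^3 = 8 * 4.137 * 3^3 = 893.592
Step 2: Compute denominator: 27 * eps0 * A = 27 * 8.854e-6 * 58387 = 13.957879
Step 3: Vpi = sqrt(893.592 / 13.957879)
Vpi = 8.0 V


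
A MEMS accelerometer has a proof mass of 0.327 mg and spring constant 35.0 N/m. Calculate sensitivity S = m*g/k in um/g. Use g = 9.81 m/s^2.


Step 1: Convert mass: m = 0.327 mg = 3.27e-07 kg
Step 2: S = m * g / k = 3.27e-07 * 9.81 / 35.0
Step 3: S = 9.17e-08 m/g
Step 4: Convert to um/g: S = 0.092 um/g


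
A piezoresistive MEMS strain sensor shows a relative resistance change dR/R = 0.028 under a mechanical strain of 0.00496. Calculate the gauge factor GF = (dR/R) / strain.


Step 1: Identify values.
dR/R = 0.028, strain = 0.00496
Step 2: GF = (dR/R) / strain = 0.028 / 0.00496
GF = 5.6


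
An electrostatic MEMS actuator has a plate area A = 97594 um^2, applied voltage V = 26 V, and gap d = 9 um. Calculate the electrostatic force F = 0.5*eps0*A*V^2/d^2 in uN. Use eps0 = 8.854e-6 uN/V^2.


Step 1: Identify parameters.
eps0 = 8.854e-6 uN/V^2, A = 97594 um^2, V = 26 V, d = 9 um
Step 2: Compute V^2 = 26^2 = 676
Step 3: Compute d^2 = 9^2 = 81
Step 4: F = 0.5 * 8.854e-6 * 97594 * 676 / 81
F = 3.606 uN


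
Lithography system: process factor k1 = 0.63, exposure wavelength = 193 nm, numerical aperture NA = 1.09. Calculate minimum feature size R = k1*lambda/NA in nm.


Step 1: Identify values: k1 = 0.63, lambda = 193 nm, NA = 1.09
Step 2: R = k1 * lambda / NA
R = 0.63 * 193 / 1.09
R = 111.6 nm


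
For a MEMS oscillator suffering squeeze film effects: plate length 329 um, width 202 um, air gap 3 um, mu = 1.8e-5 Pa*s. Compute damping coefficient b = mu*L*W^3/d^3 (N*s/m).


Step 1: Convert to SI.
L = 329e-6 m, W = 202e-6 m, d = 3e-6 m
Step 2: W^3 = (202e-6)^3 = 8.24e-12 m^3
Step 3: d^3 = (3e-6)^3 = 2.70e-17 m^3
Step 4: b = 1.8e-5 * 329e-6 * 8.24e-12 / 2.70e-17
b = 1.81e-03 N*s/m


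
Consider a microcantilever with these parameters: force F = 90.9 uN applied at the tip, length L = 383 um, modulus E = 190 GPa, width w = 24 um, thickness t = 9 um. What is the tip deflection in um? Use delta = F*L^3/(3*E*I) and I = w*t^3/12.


Step 1: Calculate the second moment of area.
I = w * t^3 / 12 = 24 * 9^3 / 12 = 1458.0 um^4
Step 2: Convert E to consistent units (1 GPa = 1000 uN/um^2).
E = 190 GPa = 190000 uN/um^2
Step 3: Calculate tip deflection.
delta = F * L^3 / (3 * E * I)
delta = 90.9 * 383^3 / (3 * 190000 * 1458.0)
delta = 6.1451 um


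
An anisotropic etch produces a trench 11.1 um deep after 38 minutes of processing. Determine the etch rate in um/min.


Step 1: Etch rate = depth / time
Step 2: rate = 11.1 / 38
rate = 0.292 um/min


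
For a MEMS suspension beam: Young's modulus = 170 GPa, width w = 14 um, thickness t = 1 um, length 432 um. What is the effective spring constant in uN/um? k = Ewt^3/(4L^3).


Step 1: Convert E to consistent units (1 GPa = 1000 uN/um^2).
E = 170 GPa = 170000 uN/um^2
Step 2: Compute t^3 = 1^3 = 1
Step 3: Compute L^3 = 432^3 = 80621568
Step 4: k = 170000 * 14 * 1 / (4 * 80621568)
k = 0.0074 uN/um


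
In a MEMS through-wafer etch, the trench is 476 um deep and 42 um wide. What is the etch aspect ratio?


Step 1: AR = depth / width
Step 2: AR = 476 / 42
AR = 11.3


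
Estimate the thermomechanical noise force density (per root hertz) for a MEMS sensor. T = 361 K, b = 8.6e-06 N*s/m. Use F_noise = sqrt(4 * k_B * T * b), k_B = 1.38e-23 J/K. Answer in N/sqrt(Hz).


Step 1: Compute 4 * k_B * T * b
= 4 * 1.38e-23 * 361 * 8.6e-06
= 1.7137e-25 N^2/Hz
Step 2: F_noise = sqrt(1.7137e-25)
F_noise = 4.14e-13 N/sqrt(Hz)


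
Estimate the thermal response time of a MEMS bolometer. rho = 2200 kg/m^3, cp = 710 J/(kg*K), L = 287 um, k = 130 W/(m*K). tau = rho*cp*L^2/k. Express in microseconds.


Step 1: Convert L to m: L = 287e-6 m
Step 2: L^2 = (287e-6)^2 = 8.2369e-08 m^2
Step 3: tau = 2200 * 710 * 8.2369e-08 / 130 = 9.8969522e-04 s
Step 4: Convert to microseconds (multiply by 1e6).
tau = 989.695 us


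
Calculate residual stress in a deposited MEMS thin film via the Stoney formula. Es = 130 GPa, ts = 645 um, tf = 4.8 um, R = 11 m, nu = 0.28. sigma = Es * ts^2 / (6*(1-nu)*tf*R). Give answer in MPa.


Step 1: Compute numerator: Es * ts^2 = 130 * 645^2 = 54083250 (GPa*um^2)
Step 2: Compute denominator (R in um): 6*(1-nu)*tf*R = 6*0.72*4.8*11e6 = 228096000.0 (um^2)
Step 3: sigma (GPa) = 54083250 / 228096000.0 = 2.37107e-01 GPa
Step 4: Convert to MPa (x1000): sigma = 237.1 MPa


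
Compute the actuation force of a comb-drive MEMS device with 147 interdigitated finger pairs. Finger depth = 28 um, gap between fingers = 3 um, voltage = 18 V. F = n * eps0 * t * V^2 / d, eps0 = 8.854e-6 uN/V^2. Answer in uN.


Step 1: Parameters: n=147, eps0=8.854e-6 uN/V^2, t=28 um, V=18 V, d=3 um
Step 2: V^2 = 324
Step 3: F = 147 * 8.854e-6 * 28 * 324 / 3
F = 3.936 uN


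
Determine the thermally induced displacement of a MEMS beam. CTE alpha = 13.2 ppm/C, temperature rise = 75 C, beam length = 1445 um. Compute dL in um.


Step 1: Convert CTE: alpha = 13.2 ppm/C = 13.2e-6 /C
Step 2: dL = 13.2e-6 * 75 * 1445
dL = 1.4306 um


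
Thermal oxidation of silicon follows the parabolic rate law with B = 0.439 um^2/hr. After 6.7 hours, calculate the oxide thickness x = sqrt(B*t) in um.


Step 1: Compute B*t = 0.439 * 6.7 = 2.9413
Step 2: x = sqrt(2.9413)
x = 1.715 um


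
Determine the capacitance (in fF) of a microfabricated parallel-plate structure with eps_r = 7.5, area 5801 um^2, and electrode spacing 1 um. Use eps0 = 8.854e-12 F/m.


Step 1: Convert area to m^2: A = 5801e-12 m^2
Step 2: Convert gap to m: d = 1e-6 m
Step 3: C = eps0 * eps_r * A / d
C = 8.854e-12 * 7.5 * 5801e-12 / 1e-6
Step 4: Convert to fF (multiply by 1e15).
C = 385.22 fF


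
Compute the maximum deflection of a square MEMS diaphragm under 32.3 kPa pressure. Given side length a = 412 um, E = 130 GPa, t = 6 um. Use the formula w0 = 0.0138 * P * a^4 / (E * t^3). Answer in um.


Step 1: Convert pressure to compatible units (E is in GPa, so P in GPa).
P = 32.3 kPa = 32.3e-6 GPa
Step 2: Compute numerator: 0.0138 * P * a^4.
a^4 = 412^4 = 28813025536
numerator = 0.0138 * 32.3e-6 * 28813025536 = 1.28431e+04
Step 3: Compute denominator: E * t^3 = 130 * 6^3 = 28080
Step 4: w0 = numerator / denominator = 1.28431e+04 / 28080 = 0.4574 um


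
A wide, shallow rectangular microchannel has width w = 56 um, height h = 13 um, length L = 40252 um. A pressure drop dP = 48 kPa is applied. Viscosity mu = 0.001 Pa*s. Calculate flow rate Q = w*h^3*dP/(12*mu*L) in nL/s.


Step 1: Convert all dimensions to SI (meters).
w = 56e-6 m, h = 13e-6 m, L = 40252e-6 m, dP = 48e3 Pa
Step 2: Q = w * h^3 * dP / (12 * mu * L)
Q = 56e-6 * (13e-6)^3 * 48e3 / (12 * 0.001 * 40252e-6) = 1.222618e-11 m^3/s
Step 3: Convert Q from m^3/s to nL/s (1 m^3 = 1e12 nL, so multiply by 1e12).
Q = 12.226 nL/s


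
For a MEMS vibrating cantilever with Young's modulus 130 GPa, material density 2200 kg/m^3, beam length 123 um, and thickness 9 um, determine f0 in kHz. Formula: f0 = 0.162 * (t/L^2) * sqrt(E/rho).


Step 1: Convert units to SI.
t_SI = 9e-6 m, L_SI = 123e-6 m
Step 2: Calculate sqrt(E/rho).
sqrt(130e9 / 2200) = 7687.06 m/s
Step 3: Compute f0.
f0 = 0.162 * 9e-6 / (123e-6)^2 * 7687.06 = 740811.3 Hz = 740.81 kHz


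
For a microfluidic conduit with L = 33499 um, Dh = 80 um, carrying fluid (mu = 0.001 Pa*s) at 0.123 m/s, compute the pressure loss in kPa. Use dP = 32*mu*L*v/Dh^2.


Step 1: Convert to SI: L = 33499e-6 m, Dh = 80e-6 m
Step 2: dP = 32 * 0.001 * 33499e-6 * 0.123 / (80e-6)^2
Step 3: dP = 20601.89 Pa
Step 4: Convert to kPa: dP = 20.6 kPa


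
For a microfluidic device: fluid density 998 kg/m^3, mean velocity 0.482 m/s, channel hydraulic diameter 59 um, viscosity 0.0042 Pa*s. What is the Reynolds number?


Step 1: Convert Dh to meters: Dh = 59e-6 m
Step 2: Re = rho * v * Dh / mu
Re = 998 * 0.482 * 59e-6 / 0.0042
Re = 6.757


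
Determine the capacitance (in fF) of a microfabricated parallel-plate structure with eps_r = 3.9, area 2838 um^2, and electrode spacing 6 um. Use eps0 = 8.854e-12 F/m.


Step 1: Convert area to m^2: A = 2838e-12 m^2
Step 2: Convert gap to m: d = 6e-6 m
Step 3: C = eps0 * eps_r * A / d
C = 8.854e-12 * 3.9 * 2838e-12 / 6e-6
Step 4: Convert to fF (multiply by 1e15).
C = 16.33 fF


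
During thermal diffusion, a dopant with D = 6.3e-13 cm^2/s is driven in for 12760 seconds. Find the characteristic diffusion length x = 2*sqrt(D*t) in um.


Step 1: Compute D*t = 6.3e-13 * 12760 = 8.0388e-09 cm^2
Step 2: sqrt(D*t) = 8.96594e-05 cm
Step 3: x = 2 * 8.96594e-05 cm = 1.793188e-04 cm
Step 4: Convert to um (1 cm = 1e4 um): x = 1.793 um


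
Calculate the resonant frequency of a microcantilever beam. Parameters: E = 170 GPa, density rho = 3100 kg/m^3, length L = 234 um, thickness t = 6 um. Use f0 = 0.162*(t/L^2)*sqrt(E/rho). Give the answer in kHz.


Step 1: Convert units to SI.
t_SI = 6e-6 m, L_SI = 234e-6 m
Step 2: Calculate sqrt(E/rho).
sqrt(170e9 / 3100) = 7405.32 m/s
Step 3: Compute f0.
f0 = 0.162 * 6e-6 / (234e-6)^2 * 7405.32 = 131455.4 Hz = 131.46 kHz


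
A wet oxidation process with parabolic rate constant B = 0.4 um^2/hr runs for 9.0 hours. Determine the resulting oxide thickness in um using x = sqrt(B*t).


Step 1: Compute B*t = 0.4 * 9.0 = 3.6
Step 2: x = sqrt(3.6)
x = 1.897 um


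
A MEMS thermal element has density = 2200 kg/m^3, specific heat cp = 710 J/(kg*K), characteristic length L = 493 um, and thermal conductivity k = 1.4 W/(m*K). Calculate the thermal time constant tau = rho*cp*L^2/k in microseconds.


Step 1: Convert L to m: L = 493e-6 m
Step 2: L^2 = (493e-6)^2 = 2.43049e-07 m^2
Step 3: tau = 2200 * 710 * 2.43049e-07 / 1.4 = 2.7117324143e-01 s
Step 4: Convert to microseconds (multiply by 1e6).
tau = 271173.241 us


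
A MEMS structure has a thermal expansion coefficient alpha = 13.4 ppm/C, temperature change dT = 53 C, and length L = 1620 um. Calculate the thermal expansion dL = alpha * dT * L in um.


Step 1: Convert CTE: alpha = 13.4 ppm/C = 13.4e-6 /C
Step 2: dL = 13.4e-6 * 53 * 1620
dL = 1.1505 um


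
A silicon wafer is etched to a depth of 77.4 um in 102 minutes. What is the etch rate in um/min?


Step 1: Etch rate = depth / time
Step 2: rate = 77.4 / 102
rate = 0.759 um/min


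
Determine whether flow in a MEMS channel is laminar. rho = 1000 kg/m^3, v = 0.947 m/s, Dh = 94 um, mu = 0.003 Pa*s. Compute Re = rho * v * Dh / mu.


Step 1: Convert Dh to meters: Dh = 94e-6 m
Step 2: Re = rho * v * Dh / mu
Re = 1000 * 0.947 * 94e-6 / 0.003
Re = 29.673
Since Re = 29.673 is below ~2300, the flow is laminar.


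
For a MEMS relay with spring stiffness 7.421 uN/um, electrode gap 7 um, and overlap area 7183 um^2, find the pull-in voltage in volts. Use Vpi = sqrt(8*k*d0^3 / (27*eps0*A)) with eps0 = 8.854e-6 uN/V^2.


Step 1: Compute numerator: 8 * k * d0^3 = 8 * 7.421 * 7^3 = 20363.224
Step 2: Compute denominator: 27 * eps0 * A = 27 * 8.854e-6 * 7183 = 1.717154
Step 3: Vpi = sqrt(20363.224 / 1.717154)
Vpi = 108.9 V


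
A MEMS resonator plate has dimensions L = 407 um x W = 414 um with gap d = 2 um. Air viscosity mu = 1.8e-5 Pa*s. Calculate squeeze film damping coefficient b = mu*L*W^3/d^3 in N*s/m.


Step 1: Convert to SI.
L = 407e-6 m, W = 414e-6 m, d = 2e-6 m
Step 2: W^3 = (414e-6)^3 = 7.10e-11 m^3
Step 3: d^3 = (2e-6)^3 = 8.00e-18 m^3
Step 4: b = 1.8e-5 * 407e-6 * 7.10e-11 / 8.00e-18
b = 6.50e-02 N*s/m


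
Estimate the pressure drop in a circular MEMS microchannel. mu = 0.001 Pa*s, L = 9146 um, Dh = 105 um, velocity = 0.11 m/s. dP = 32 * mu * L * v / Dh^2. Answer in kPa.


Step 1: Convert to SI: L = 9146e-6 m, Dh = 105e-6 m
Step 2: dP = 32 * 0.001 * 9146e-6 * 0.11 / (105e-6)^2
Step 3: dP = 2920.08 Pa
Step 4: Convert to kPa: dP = 2.92 kPa


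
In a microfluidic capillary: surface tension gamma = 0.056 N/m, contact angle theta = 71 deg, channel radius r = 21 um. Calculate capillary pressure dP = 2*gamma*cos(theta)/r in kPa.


Step 1: cos(71 deg) = 0.3256
Step 2: Convert r to m: r = 21e-6 m
Step 3: dP = 2 * 0.056 * 0.3256 / 21e-6 = 1736.5 Pa
Step 4: Convert Pa to kPa (divide by 1000).
dP = 1.74 kPa


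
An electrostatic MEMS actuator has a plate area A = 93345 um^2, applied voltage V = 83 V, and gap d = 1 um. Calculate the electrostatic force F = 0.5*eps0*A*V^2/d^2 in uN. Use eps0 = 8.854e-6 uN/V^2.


Step 1: Identify parameters.
eps0 = 8.854e-6 uN/V^2, A = 93345 um^2, V = 83 V, d = 1 um
Step 2: Compute V^2 = 83^2 = 6889
Step 3: Compute d^2 = 1^2 = 1
Step 4: F = 0.5 * 8.854e-6 * 93345 * 6889 / 1
F = 2846.799 uN


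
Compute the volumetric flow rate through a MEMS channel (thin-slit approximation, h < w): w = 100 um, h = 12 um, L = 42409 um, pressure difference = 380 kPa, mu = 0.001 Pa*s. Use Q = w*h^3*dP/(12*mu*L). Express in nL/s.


Step 1: Convert all dimensions to SI (meters).
w = 100e-6 m, h = 12e-6 m, L = 42409e-6 m, dP = 380e3 Pa
Step 2: Q = w * h^3 * dP / (12 * mu * L)
Q = 100e-6 * (12e-6)^3 * 380e3 / (12 * 0.001 * 42409e-6) = 1.2902922e-10 m^3/s
Step 3: Convert Q from m^3/s to nL/s (1 m^3 = 1e12 nL, so multiply by 1e12).
Q = 129.029 nL/s


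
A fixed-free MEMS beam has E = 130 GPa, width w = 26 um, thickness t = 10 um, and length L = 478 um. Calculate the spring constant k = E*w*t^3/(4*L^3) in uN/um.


Step 1: Convert E to consistent units (1 GPa = 1000 uN/um^2).
E = 130 GPa = 130000 uN/um^2
Step 2: Compute t^3 = 10^3 = 1000
Step 3: Compute L^3 = 478^3 = 109215352
Step 4: k = 130000 * 26 * 1000 / (4 * 109215352)
k = 7.737 uN/um


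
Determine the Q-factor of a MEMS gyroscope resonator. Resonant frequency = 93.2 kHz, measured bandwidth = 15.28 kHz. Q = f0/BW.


Step 1: Q = f0 / bandwidth
Step 2: Q = 93.2 / 15.28
Q = 6.1


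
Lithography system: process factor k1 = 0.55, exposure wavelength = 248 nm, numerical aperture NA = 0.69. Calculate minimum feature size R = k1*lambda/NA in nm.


Step 1: Identify values: k1 = 0.55, lambda = 248 nm, NA = 0.69
Step 2: R = k1 * lambda / NA
R = 0.55 * 248 / 0.69
R = 197.7 nm


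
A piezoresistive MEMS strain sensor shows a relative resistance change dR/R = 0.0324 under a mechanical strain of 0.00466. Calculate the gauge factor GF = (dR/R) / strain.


Step 1: Identify values.
dR/R = 0.0324, strain = 0.00466
Step 2: GF = (dR/R) / strain = 0.0324 / 0.00466
GF = 7.0


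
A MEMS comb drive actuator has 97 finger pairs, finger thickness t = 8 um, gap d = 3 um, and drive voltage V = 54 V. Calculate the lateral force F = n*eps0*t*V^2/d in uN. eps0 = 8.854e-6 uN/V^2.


Step 1: Parameters: n=97, eps0=8.854e-6 uN/V^2, t=8 um, V=54 V, d=3 um
Step 2: V^2 = 2916
Step 3: F = 97 * 8.854e-6 * 8 * 2916 / 3
F = 6.678 uN


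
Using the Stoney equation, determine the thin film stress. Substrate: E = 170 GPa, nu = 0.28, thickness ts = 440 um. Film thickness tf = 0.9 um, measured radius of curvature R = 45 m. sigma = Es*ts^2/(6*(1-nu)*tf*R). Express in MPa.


Step 1: Compute numerator: Es * ts^2 = 170 * 440^2 = 32912000 (GPa*um^2)
Step 2: Compute denominator (R in um): 6*(1-nu)*tf*R = 6*0.72*0.9*45e6 = 174960000.0 (um^2)
Step 3: sigma (GPa) = 32912000 / 174960000.0 = 1.88112e-01 GPa
Step 4: Convert to MPa (x1000): sigma = 188.1 MPa


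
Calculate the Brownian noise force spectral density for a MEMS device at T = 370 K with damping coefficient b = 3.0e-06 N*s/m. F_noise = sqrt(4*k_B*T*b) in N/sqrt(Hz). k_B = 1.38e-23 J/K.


Step 1: Compute 4 * k_B * T * b
= 4 * 1.38e-23 * 370 * 3.0e-06
= 6.1272e-26 N^2/Hz
Step 2: F_noise = sqrt(6.1272e-26)
F_noise = 2.48e-13 N/sqrt(Hz)


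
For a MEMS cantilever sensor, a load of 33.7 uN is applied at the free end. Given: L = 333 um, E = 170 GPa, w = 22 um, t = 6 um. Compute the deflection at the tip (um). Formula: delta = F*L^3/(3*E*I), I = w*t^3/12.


Step 1: Calculate the second moment of area.
I = w * t^3 / 12 = 22 * 6^3 / 12 = 396.0 um^4
Step 2: Convert E to consistent units (1 GPa = 1000 uN/um^2).
E = 170 GPa = 170000 uN/um^2
Step 3: Calculate tip deflection.
delta = F * L^3 / (3 * E * I)
delta = 33.7 * 333^3 / (3 * 170000 * 396.0)
delta = 6.1617 um


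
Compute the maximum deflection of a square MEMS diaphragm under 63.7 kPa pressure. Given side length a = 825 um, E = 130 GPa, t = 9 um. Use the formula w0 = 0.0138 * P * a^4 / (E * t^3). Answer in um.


Step 1: Convert pressure to compatible units (E is in GPa, so P in GPa).
P = 63.7 kPa = 63.7e-6 GPa
Step 2: Compute numerator: 0.0138 * P * a^4.
a^4 = 825^4 = 463250390625
numerator = 0.0138 * 63.7e-6 * 463250390625 = 4.07225e+05
Step 3: Compute denominator: E * t^3 = 130 * 9^3 = 94770
Step 4: w0 = numerator / denominator = 4.07225e+05 / 94770 = 4.297 um


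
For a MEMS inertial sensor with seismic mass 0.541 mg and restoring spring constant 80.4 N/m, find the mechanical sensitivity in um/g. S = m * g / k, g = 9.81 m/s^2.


Step 1: Convert mass: m = 0.541 mg = 5.41e-07 kg
Step 2: S = m * g / k = 5.41e-07 * 9.81 / 80.4
Step 3: S = 6.60e-08 m/g
Step 4: Convert to um/g: S = 0.066 um/g


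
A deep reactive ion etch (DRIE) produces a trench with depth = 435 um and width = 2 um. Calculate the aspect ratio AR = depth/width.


Step 1: AR = depth / width
Step 2: AR = 435 / 2
AR = 217.5


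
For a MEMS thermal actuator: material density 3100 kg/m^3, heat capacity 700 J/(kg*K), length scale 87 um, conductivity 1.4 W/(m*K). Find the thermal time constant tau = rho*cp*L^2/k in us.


Step 1: Convert L to m: L = 87e-6 m
Step 2: L^2 = (87e-6)^2 = 7.569e-09 m^2
Step 3: tau = 3100 * 700 * 7.569e-09 / 1.4 = 1.173195e-02 s
Step 4: Convert to microseconds (multiply by 1e6).
tau = 11731.95 us


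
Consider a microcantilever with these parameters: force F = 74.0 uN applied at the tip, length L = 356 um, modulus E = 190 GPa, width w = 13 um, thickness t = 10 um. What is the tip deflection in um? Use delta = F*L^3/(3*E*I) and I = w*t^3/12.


Step 1: Calculate the second moment of area.
I = w * t^3 / 12 = 13 * 10^3 / 12 = 1083.3333 um^4
Step 2: Convert E to consistent units (1 GPa = 1000 uN/um^2).
E = 190 GPa = 190000 uN/um^2
Step 3: Calculate tip deflection.
delta = F * L^3 / (3 * E * I)
delta = 74.0 * 356^3 / (3 * 190000 * 1083.3333)
delta = 5.4069 um


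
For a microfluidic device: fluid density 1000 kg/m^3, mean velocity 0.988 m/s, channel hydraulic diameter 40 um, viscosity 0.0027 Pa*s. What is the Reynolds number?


Step 1: Convert Dh to meters: Dh = 40e-6 m
Step 2: Re = rho * v * Dh / mu
Re = 1000 * 0.988 * 40e-6 / 0.0027
Re = 14.637


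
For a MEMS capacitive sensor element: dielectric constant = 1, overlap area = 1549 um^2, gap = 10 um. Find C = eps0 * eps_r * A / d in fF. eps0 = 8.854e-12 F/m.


Step 1: Convert area to m^2: A = 1549e-12 m^2
Step 2: Convert gap to m: d = 10e-6 m
Step 3: C = eps0 * eps_r * A / d
C = 8.854e-12 * 1 * 1549e-12 / 10e-6
Step 4: Convert to fF (multiply by 1e15).
C = 1.37 fF


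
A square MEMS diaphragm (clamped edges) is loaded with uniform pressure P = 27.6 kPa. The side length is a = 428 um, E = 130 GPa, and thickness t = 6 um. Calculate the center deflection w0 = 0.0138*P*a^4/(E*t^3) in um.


Step 1: Convert pressure to compatible units (E is in GPa, so P in GPa).
P = 27.6 kPa = 27.6e-6 GPa
Step 2: Compute numerator: 0.0138 * P * a^4.
a^4 = 428^4 = 33556377856
numerator = 0.0138 * 27.6e-6 * 33556377856 = 1.2781e+04
Step 3: Compute denominator: E * t^3 = 130 * 6^3 = 28080
Step 4: w0 = numerator / denominator = 1.2781e+04 / 28080 = 0.4552 um


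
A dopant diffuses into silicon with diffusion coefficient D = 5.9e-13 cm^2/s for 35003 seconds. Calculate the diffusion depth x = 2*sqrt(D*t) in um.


Step 1: Compute D*t = 5.9e-13 * 35003 = 2.065177e-08 cm^2
Step 2: sqrt(D*t) = 1.43707e-04 cm
Step 3: x = 2 * 1.43707e-04 cm = 2.87414e-04 cm
Step 4: Convert to um (1 cm = 1e4 um): x = 2.874 um


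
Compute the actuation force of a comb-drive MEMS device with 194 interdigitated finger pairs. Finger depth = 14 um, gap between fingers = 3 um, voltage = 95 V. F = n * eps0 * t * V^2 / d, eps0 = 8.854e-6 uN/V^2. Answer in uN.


Step 1: Parameters: n=194, eps0=8.854e-6 uN/V^2, t=14 um, V=95 V, d=3 um
Step 2: V^2 = 9025
Step 3: F = 194 * 8.854e-6 * 14 * 9025 / 3
F = 72.343 uN


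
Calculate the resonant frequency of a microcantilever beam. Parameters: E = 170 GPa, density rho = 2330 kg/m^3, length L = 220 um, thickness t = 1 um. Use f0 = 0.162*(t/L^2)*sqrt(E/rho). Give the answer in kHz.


Step 1: Convert units to SI.
t_SI = 1e-6 m, L_SI = 220e-6 m
Step 2: Calculate sqrt(E/rho).
sqrt(170e9 / 2330) = 8541.74 m/s
Step 3: Compute f0.
f0 = 0.162 * 1e-6 / (220e-6)^2 * 8541.74 = 28590.1 Hz = 28.59 kHz


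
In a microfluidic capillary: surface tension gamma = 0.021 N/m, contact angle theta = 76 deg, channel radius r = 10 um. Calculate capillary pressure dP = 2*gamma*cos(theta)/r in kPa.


Step 1: cos(76 deg) = 0.2419
Step 2: Convert r to m: r = 10e-6 m
Step 3: dP = 2 * 0.021 * 0.2419 / 10e-6 = 1016.0 Pa
Step 4: Convert Pa to kPa (divide by 1000).
dP = 1.02 kPa


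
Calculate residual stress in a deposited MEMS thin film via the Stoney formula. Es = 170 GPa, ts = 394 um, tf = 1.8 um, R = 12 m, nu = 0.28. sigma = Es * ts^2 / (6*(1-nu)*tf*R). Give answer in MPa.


Step 1: Compute numerator: Es * ts^2 = 170 * 394^2 = 26390120 (GPa*um^2)
Step 2: Compute denominator (R in um): 6*(1-nu)*tf*R = 6*0.72*1.8*12e6 = 93312000.0 (um^2)
Step 3: sigma (GPa) = 26390120 / 93312000.0 = 2.82816e-01 GPa
Step 4: Convert to MPa (x1000): sigma = 282.8 MPa


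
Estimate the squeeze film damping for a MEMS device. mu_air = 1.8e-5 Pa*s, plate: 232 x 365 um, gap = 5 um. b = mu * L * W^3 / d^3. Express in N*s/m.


Step 1: Convert to SI.
L = 232e-6 m, W = 365e-6 m, d = 5e-6 m
Step 2: W^3 = (365e-6)^3 = 4.86e-11 m^3
Step 3: d^3 = (5e-6)^3 = 1.25e-16 m^3
Step 4: b = 1.8e-5 * 232e-6 * 4.86e-11 / 1.25e-16
b = 1.62e-03 N*s/m


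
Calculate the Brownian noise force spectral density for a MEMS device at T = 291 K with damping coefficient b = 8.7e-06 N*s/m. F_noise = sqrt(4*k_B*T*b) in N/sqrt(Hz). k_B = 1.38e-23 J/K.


Step 1: Compute 4 * k_B * T * b
= 4 * 1.38e-23 * 291 * 8.7e-06
= 1.3975e-25 N^2/Hz
Step 2: F_noise = sqrt(1.3975e-25)
F_noise = 3.74e-13 N/sqrt(Hz)


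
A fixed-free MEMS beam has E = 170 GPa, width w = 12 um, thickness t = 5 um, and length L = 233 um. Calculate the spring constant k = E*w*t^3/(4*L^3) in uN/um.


Step 1: Convert E to consistent units (1 GPa = 1000 uN/um^2).
E = 170 GPa = 170000 uN/um^2
Step 2: Compute t^3 = 5^3 = 125
Step 3: Compute L^3 = 233^3 = 12649337
Step 4: k = 170000 * 12 * 125 / (4 * 12649337)
k = 5.0398 uN/um


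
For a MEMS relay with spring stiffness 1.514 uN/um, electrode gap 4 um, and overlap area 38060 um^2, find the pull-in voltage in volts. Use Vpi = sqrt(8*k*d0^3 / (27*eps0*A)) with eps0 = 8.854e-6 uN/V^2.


Step 1: Compute numerator: 8 * k * d0^3 = 8 * 1.514 * 4^3 = 775.168
Step 2: Compute denominator: 27 * eps0 * A = 27 * 8.854e-6 * 38060 = 9.098547
Step 3: Vpi = sqrt(775.168 / 9.098547)
Vpi = 9.23 V
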